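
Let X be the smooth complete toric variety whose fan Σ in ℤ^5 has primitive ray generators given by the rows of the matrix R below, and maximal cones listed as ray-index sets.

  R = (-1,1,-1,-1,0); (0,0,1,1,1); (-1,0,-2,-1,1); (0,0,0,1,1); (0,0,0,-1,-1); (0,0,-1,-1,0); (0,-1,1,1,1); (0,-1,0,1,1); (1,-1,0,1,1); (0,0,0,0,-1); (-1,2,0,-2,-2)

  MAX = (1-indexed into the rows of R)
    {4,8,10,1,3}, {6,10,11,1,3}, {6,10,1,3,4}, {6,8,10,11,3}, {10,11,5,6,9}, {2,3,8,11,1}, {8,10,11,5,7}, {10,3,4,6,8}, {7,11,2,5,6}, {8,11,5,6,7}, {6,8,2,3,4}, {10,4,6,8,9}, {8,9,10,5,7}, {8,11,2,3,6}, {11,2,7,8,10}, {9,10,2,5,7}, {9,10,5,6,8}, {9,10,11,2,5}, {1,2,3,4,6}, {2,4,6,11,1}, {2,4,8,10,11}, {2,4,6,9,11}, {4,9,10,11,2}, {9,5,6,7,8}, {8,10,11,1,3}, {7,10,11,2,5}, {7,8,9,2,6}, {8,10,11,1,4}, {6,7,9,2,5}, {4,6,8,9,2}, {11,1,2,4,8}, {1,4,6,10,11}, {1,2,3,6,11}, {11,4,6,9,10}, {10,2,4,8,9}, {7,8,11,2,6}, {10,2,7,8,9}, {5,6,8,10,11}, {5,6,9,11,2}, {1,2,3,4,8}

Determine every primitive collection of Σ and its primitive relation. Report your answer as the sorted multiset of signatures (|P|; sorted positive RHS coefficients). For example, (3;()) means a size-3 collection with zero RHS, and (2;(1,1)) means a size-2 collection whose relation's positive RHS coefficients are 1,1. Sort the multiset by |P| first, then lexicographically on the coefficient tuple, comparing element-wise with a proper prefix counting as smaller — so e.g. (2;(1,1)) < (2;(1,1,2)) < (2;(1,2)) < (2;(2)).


The 18 primitive collections of Σ (r=11, n=5):

  P={4,5}:  v_{4} + v_{5} = 0 — sig = (2;())
  P={1,9}:  v_{1} + v_{9} = v_{4} + v_{6} — sig = (2;(1,1))
  P={4,7}:  v_{4} + v_{7} = v_{2} + v_{8} — sig = (2;(1,1))
  P={1,5}:  v_{1} + v_{5} = v_{6} + v_{8} + v_{11} — sig = (2;(1,1,1))
  P={1,7}:  v_{1} + v_{7} = v_{2} + v_{6} + 2·v_{8} + v_{11} — sig = (2;(1,1,1,2))
  P={3,9}:  v_{3} + v_{9} = v_{4} + 2·v_{6} + v_{8} — sig = (2;(1,1,2))
  P={3,7}:  v_{3} + v_{7} = v_{2} + 2·v_{6} + 3·v_{8} + v_{11} — sig = (2;(1,1,2,3))
  P={3,5}:  v_{3} + v_{5} = 2·v_{6} + 2·v_{8} + v_{11} — sig = (2;(1,2,2))
  P={2,6,10}:  v_{2} + v_{6} + v_{10} = 0 — sig = (3;())
  P={8,9,11}:  v_{8} + v_{9} + v_{11} = 0 — sig = (3;())
  P={1,6,8}:  v_{1} + v_{6} + v_{8} = v_{3} — sig = (3;(1))
  P={2,5,8}:  v_{2} + v_{5} + v_{8} = v_{7} — sig = (3;(1))
  P={2,3,10}:  v_{2} + v_{3} + v_{10} = v_{1} + v_{8} — sig = (3;(1,1))
  P={6,7,10}:  v_{6} + v_{7} + v_{10} = v_{5} + v_{8} — sig = (3;(1,1))
  P={7,9,11}:  v_{7} + v_{9} + v_{11} = v_{2} + v_{5} — sig = (3;(1,1))
  P={1,2,10}:  v_{1} + v_{2} + v_{10} = v_{4} + v_{8} + v_{11} — sig = (3;(1,1,1))
  P={3,4,11}:  v_{3} + v_{4} + v_{11} = 2·v_{1} — sig = (3;(2))
  P={4,6,8,11}:  v_{4} + v_{6} + v_{8} + v_{11} = v_{1} — sig = (4;(1))

Hence PRS(X_Σ) =
[(2;()), (2;(1,1)), (2;(1,1)), (2;(1,1,1)), (2;(1,1,1,2)), (2;(1,1,2)), (2;(1,1,2,3)), (2;(1,2,2)), (3;()), (3;()), (3;(1)), (3;(1)), (3;(1,1)), (3;(1,1)), (3;(1,1)), (3;(1,1,1)), (3;(2)), (4;(1))]


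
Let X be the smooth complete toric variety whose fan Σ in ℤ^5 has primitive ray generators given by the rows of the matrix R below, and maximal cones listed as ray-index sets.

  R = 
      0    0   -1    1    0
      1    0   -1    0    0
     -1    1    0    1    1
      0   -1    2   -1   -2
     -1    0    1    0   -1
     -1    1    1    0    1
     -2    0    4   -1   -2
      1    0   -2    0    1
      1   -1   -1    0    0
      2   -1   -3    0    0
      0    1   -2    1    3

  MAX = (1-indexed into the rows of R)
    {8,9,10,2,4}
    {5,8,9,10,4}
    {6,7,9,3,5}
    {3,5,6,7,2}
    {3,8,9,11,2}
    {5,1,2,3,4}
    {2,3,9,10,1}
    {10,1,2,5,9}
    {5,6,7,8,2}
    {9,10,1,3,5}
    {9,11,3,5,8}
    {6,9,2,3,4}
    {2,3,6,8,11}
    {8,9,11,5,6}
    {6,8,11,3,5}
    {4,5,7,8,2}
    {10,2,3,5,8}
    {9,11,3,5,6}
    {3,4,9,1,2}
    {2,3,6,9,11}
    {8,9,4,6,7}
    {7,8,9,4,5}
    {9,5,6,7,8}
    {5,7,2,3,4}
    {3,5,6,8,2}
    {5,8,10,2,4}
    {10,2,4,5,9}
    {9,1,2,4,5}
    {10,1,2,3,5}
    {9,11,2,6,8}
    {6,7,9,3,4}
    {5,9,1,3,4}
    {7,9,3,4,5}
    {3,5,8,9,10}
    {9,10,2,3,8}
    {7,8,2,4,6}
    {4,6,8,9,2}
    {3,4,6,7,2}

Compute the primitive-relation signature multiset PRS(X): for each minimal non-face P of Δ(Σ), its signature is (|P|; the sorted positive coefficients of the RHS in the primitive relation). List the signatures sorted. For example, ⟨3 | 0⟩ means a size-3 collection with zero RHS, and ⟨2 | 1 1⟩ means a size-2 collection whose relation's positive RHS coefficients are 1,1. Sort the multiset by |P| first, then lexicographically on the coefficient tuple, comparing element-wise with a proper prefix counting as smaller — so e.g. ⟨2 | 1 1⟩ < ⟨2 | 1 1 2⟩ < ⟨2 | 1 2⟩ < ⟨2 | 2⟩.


Σ has 20 primitive collections:

  {1,6}:  v_{1} + v_{6} = v_{3}  →  sig = ⟨2 | 1⟩
  {6,10}:  v_{6} + v_{10} = v_{8}  →  sig = ⟨2 | 1⟩
  {1,8}:  v_{1} + v_{8} = v_{3} + v_{10}  →  sig = ⟨2 | 1 1⟩
  {4,11}:  v_{4} + v_{11} = v_{6} + v_{9}  →  sig = ⟨2 | 1 1⟩
  {1,7}:  v_{1} + v_{7} = v_{3} + v_{4} + v_{5}  →  sig = ⟨2 | 1 1 1⟩
  {7,10}:  v_{7} + v_{10} = v_{4} + v_{5} + v_{8}  →  sig = ⟨2 | 1 1 1⟩
  {1,11}:  v_{1} + v_{11} = 2·v_{3} + v_{8} + v_{9}  →  sig = ⟨2 | 1 1 2⟩
  {7,11}:  v_{7} + v_{11} = v_{5} + 2·v_{6} + v_{9}  →  sig = ⟨2 | 1 1 2⟩
  {10,11}:  v_{10} + v_{11} = v_{3} + 2·v_{8} + v_{9}  →  sig = ⟨2 | 1 1 2⟩
  {3,4,8}:  v_{3} + v_{4} + v_{8} = 0  →  sig = ⟨3 | 0⟩
  {2,7,9}:  v_{2} + v_{7} + v_{9} = v_{4}  →  sig = ⟨3 | 1⟩
  {4,5,6}:  v_{4} + v_{5} + v_{6} = v_{7}  →  sig = ⟨3 | 1⟩
  {2,5,11}:  v_{2} + v_{5} + v_{11} = v_{3} + v_{8}  →  sig = ⟨3 | 1 1⟩
  {3,7,8}:  v_{3} + v_{7} + v_{8} = v_{5} + v_{6}  →  sig = ⟨3 | 1 1⟩
  {3,4,10}:  v_{3} + v_{4} + v_{10} = v_{2} + v_{5} + v_{9}  →  sig = ⟨3 | 1 1 1⟩
  {1,4,10}:  v_{1} + v_{4} + v_{10} = 2·v_{2} + 2·v_{5} + 2·v_{9}  →  sig = ⟨3 | 2 2 2⟩
  {2,5,6,9}:  v_{2} + v_{5} + v_{6} + v_{9} = 0  →  sig = ⟨4 | 0⟩
  {2,3,5,9}:  v_{2} + v_{3} + v_{5} + v_{9} = v_{1}  →  sig = ⟨4 | 1⟩
  {2,5,8,9}:  v_{2} + v_{5} + v_{8} + v_{9} = v_{10}  →  sig = ⟨4 | 1⟩
  {3,6,8,9}:  v_{3} + v_{6} + v_{8} + v_{9} = v_{11}  →  sig = ⟨4 | 1⟩

Signatures (|P|; sorted positive RHS coefficients), sorted:
    |P|=2: 9 collections, coeffs (1), (1), (1,1), (1,1), (1,1,1), (1,1,1), (1,1,2), (1,1,2), (1,1,2)
    |P|=3: 7 collections, coeffs (), (1), (1), (1,1), (1,1), (1,1,1), (2,2,2)
    |P|=4: 4 collections, coeffs (), (1), (1), (1)


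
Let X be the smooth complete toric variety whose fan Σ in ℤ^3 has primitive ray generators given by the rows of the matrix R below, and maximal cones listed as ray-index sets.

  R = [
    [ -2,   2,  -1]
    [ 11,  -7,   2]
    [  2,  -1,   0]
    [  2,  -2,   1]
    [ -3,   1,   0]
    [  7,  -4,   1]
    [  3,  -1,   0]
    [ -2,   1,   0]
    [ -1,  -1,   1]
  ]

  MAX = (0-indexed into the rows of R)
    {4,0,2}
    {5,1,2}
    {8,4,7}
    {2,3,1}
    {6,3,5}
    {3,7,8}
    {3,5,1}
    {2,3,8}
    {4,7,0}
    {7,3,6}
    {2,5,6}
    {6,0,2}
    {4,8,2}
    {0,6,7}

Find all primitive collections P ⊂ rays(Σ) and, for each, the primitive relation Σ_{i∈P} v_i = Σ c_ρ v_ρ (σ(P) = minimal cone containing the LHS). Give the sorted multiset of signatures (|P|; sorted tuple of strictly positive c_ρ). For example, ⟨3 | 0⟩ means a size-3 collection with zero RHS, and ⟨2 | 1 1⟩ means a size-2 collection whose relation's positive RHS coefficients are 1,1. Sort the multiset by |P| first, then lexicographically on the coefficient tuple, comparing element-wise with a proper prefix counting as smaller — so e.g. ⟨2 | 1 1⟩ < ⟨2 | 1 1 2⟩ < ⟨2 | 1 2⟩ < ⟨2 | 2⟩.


Minimal non-faces — 17 found among 9 rays, 14 max cones:

  P={0,3}:  v_{0} + v_{3} = 0 ; sig = ⟨2 | 0⟩
  P={2,7}:  v_{2} + v_{7} = 0 ; sig = ⟨2 | 0⟩
  P={4,6}:  v_{4} + v_{6} = 0 ; sig = ⟨2 | 0⟩
  P={0,8}:  v_{0} + v_{8} = v_{4} ; sig = ⟨2 | 1⟩
  P={3,4}:  v_{3} + v_{4} = v_{8} ; sig = ⟨2 | 1⟩
  P={6,8}:  v_{6} + v_{8} = v_{3} ; sig = ⟨2 | 1⟩
  P={0,1}:  v_{0} + v_{1} = v_{2} + v_{5} ; sig = ⟨2 | 1 1⟩
  P={0,5}:  v_{0} + v_{5} = v_{2} + v_{6} ; sig = ⟨2 | 1 1⟩
  P={1,7}:  v_{1} + v_{7} = v_{3} + v_{5} ; sig = ⟨2 | 1 1⟩
  P={4,5}:  v_{4} + v_{5} = v_{2} + v_{3} ; sig = ⟨2 | 1 1⟩
  P={5,7}:  v_{5} + v_{7} = v_{3} + v_{6} ; sig = ⟨2 | 1 1⟩
  P={5,8}:  v_{5} + v_{8} = v_{2} + 2·v_{3} ; sig = ⟨2 | 1 2⟩
  P={1,6}:  v_{1} + v_{6} = 2·v_{5} ; sig = ⟨2 | 2⟩
  P={1,4}:  v_{1} + v_{4} = 2·v_{2} + 2·v_{3} ; sig = ⟨2 | 2 2⟩
  P={1,8}:  v_{1} + v_{8} = 2·v_{2} + 3·v_{3} ; sig = ⟨2 | 2 3⟩
  P={2,3,5}:  v_{2} + v_{3} + v_{5} = v_{1} ; sig = ⟨3 | 1⟩
  P={2,3,6}:  v_{2} + v_{3} + v_{6} = v_{5} ; sig = ⟨3 | 1⟩

Sorted signature multiset PRS(X):
    ⟨2 | 0⟩
    ⟨2 | 0⟩
    ⟨2 | 0⟩
    ⟨2 | 1⟩
    ⟨2 | 1⟩
    ⟨2 | 1⟩
    ⟨2 | 1 1⟩
    ⟨2 | 1 1⟩
    ⟨2 | 1 1⟩
    ⟨2 | 1 1⟩
    ⟨2 | 1 1⟩
    ⟨2 | 1 2⟩
    ⟨2 | 2⟩
    ⟨2 | 2 2⟩
    ⟨2 | 2 3⟩
    ⟨3 | 1⟩
    ⟨3 | 1⟩


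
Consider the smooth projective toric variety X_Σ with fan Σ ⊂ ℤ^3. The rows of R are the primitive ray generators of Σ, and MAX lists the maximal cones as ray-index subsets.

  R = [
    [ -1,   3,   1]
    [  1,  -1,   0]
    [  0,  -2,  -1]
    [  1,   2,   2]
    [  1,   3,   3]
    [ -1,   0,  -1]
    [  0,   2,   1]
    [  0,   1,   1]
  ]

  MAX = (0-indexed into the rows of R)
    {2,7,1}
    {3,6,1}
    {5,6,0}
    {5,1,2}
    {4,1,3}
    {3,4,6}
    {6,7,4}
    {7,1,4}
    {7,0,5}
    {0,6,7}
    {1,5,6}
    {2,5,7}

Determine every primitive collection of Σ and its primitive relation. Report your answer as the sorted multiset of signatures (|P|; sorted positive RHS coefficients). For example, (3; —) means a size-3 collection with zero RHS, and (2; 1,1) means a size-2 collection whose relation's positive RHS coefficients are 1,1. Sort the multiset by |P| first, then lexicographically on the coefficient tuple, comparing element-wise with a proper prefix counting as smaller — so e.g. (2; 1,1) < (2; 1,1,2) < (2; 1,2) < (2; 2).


14 minimal non-faces of Δ(Σ) (on 8 rays):

  {2,6}:  v_{2} + v_{6} = 0  so sig = (2; —)
  {0,1}:  v_{0} + v_{1} = v_{6}  so sig = (2; 1)
  {3,5}:  v_{3} + v_{5} = v_{6}  so sig = (2; 1)
  {3,7}:  v_{3} + v_{7} = v_{4}  so sig = (2; 1)
  {0,2}:  v_{0} + v_{2} = v_{5} + v_{7}  so sig = (2; 1,1)
  {2,3}:  v_{2} + v_{3} = v_{1} + v_{7}  so sig = (2; 1,1)
  {4,5}:  v_{4} + v_{5} = v_{6} + v_{7}  so sig = (2; 1,1)
  {0,3}:  v_{0} + v_{3} = 2·v_{6} + v_{7}  so sig = (2; 1,2)
  {2,4}:  v_{2} + v_{4} = v_{1} + 2·v_{7}  so sig = (2; 1,2)
  {0,4}:  v_{0} + v_{4} = 2·v_{6} + 2·v_{7}  so sig = (2; 2,2)
  {1,5,7}:  v_{1} + v_{5} + v_{7} = 0  so sig = (3; —)
  {1,6,7}:  v_{1} + v_{6} + v_{7} = v_{3}  so sig = (3; 1)
  {5,6,7}:  v_{5} + v_{6} + v_{7} = v_{0}  so sig = (3; 1)
  {1,4,6}:  v_{1} + v_{4} + v_{6} = 2·v_{3}  so sig = (3; 2)

Signatures (|P|; sorted positive RHS coefficients), sorted:
    (2; —)
    (2; 1)
    (2; 1)
    (2; 1)
    (2; 1,1)
    (2; 1,1)
    (2; 1,1)
    (2; 1,2)
    (2; 1,2)
    (2; 2,2)
    (3; —)
    (3; 1)
    (3; 1)
    (3; 2)


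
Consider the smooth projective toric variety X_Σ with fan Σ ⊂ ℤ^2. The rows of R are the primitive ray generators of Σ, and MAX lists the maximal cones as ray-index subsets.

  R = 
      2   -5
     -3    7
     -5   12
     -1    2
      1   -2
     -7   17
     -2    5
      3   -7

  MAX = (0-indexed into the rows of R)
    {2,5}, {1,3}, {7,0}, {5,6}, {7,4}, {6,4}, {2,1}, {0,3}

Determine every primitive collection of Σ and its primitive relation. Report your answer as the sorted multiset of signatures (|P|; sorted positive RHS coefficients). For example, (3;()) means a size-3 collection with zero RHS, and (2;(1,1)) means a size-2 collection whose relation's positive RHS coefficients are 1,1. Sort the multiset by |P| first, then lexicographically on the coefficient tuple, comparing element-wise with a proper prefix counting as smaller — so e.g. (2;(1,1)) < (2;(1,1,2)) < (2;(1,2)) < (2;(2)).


Δ(Σ) — 8 vertices, 20 min non-faces:

  P={0,6}:  v_{0} + v_{6} = 0  so sig = (2;())
  P={1,7}:  v_{1} + v_{7} = 0  so sig = (2;())
  P={3,4}:  v_{3} + v_{4} = 0  so sig = (2;())
  P={0,1}:  v_{0} + v_{1} = v_{3}  so sig = (2;(1))
  P={0,2}:  v_{0} + v_{2} = v_{1}  so sig = (2;(1))
  P={0,4}:  v_{0} + v_{4} = v_{7}  so sig = (2;(1))
  P={0,5}:  v_{0} + v_{5} = v_{2}  so sig = (2;(1))
  P={1,4}:  v_{1} + v_{4} = v_{6}  so sig = (2;(1))
  P={1,6}:  v_{1} + v_{6} = v_{2}  so sig = (2;(1))
  P={2,6}:  v_{2} + v_{6} = v_{5}  so sig = (2;(1))
  P={2,7}:  v_{2} + v_{7} = v_{6}  so sig = (2;(1))
  P={3,6}:  v_{3} + v_{6} = v_{1}  so sig = (2;(1))
  P={3,7}:  v_{3} + v_{7} = v_{0}  so sig = (2;(1))
  P={6,7}:  v_{6} + v_{7} = v_{4}  so sig = (2;(1))
  P={3,5}:  v_{3} + v_{5} = v_{1} + v_{2}  so sig = (2;(1,1))
  P={1,5}:  v_{1} + v_{5} = 2·v_{2}  so sig = (2;(2))
  P={2,3}:  v_{2} + v_{3} = 2·v_{1}  so sig = (2;(2))
  P={2,4}:  v_{2} + v_{4} = 2·v_{6}  so sig = (2;(2))
  P={5,7}:  v_{5} + v_{7} = 2·v_{6}  so sig = (2;(2))
  P={4,5}:  v_{4} + v_{5} = 3·v_{6}  so sig = (2;(3))

Signatures (|P|; sorted positive RHS coefficients), sorted:
{ (2;()) ×3,  (2;(1)) ×11,  (2;(1,1)),  (2;(2)) ×4,  (2;(3)) }


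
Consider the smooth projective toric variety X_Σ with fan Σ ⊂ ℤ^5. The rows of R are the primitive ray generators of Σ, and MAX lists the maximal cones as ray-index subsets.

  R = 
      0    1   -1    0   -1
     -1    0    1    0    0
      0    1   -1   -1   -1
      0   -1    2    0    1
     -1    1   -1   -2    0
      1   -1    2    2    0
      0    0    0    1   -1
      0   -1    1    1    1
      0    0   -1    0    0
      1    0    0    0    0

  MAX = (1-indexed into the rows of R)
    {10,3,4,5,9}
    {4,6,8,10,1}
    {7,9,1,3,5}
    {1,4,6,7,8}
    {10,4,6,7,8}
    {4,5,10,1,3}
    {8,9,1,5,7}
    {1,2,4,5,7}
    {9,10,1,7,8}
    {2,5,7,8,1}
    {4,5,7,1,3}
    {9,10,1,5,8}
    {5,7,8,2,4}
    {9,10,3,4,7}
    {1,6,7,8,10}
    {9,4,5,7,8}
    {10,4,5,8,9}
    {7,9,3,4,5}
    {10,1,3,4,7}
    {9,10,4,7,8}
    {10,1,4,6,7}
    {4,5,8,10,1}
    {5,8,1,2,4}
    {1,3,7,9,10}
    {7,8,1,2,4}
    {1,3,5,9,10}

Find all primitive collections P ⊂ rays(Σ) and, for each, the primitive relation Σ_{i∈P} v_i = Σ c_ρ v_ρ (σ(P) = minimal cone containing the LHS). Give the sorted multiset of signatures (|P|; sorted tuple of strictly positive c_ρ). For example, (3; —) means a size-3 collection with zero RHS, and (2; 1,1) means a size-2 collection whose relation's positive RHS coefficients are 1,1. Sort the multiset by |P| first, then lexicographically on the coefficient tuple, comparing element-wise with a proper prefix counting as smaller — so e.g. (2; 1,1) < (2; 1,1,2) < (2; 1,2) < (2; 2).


12 minimal non-faces of Δ(Σ) (on 10 rays):

  {3,8}:  v_{3} + v_{8} = 0  →  sig = (2; —)
  {2,10}:  v_{2} + v_{10} = v_{1} + v_{4}  →  sig = (2; 1,1)
  {5,6}:  v_{5} + v_{6} = v_{1} + v_{4}  →  sig = (2; 1,1)
  {2,9}:  v_{2} + v_{9} = v_{5} + v_{7} + v_{8}  →  sig = (2; 1,1,1)
  {6,9}:  v_{6} + v_{9} = v_{7} + v_{8} + v_{10}  →  sig = (2; 1,1,1)
  {2,3}:  v_{2} + v_{3} = v_{1} + v_{4} + v_{5} + v_{7}  →  sig = (2; 1,1,1,1)
  {3,6}:  v_{3} + v_{6} = v_{1} + v_{4} + v_{7} + v_{10}  →  sig = (2; 1,1,1,1)
  {2,6}:  v_{2} + v_{6} = 2·v_{1} + 2·v_{4} + v_{7} + v_{8}  →  sig = (2; 1,1,2,2)
  {1,4,9}:  v_{1} + v_{4} + v_{9} = 0  →  sig = (3; —)
  {5,7,10}:  v_{5} + v_{7} + v_{10} = v_{3}  →  sig = (3; 1)
  {1,4,5,7,8}:  v_{1} + v_{4} + v_{5} + v_{7} + v_{8} = v_{2}  →  sig = (5; 1)
  {1,4,7,8,10}:  v_{1} + v_{4} + v_{7} + v_{8} + v_{10} = v_{6}  →  sig = (5; 1)

Signatures (|P|; sorted positive RHS coefficients), sorted:
    |P|=2: 8 collections, coeffs (), (1,1), (1,1), (1,1,1), (1,1,1), (1,1,1,1), (1,1,1,1), (1,1,2,2)
    |P|=3: 2 collections, coeffs (), (1)
    |P|=5: 2 collections, coeffs (1), (1)


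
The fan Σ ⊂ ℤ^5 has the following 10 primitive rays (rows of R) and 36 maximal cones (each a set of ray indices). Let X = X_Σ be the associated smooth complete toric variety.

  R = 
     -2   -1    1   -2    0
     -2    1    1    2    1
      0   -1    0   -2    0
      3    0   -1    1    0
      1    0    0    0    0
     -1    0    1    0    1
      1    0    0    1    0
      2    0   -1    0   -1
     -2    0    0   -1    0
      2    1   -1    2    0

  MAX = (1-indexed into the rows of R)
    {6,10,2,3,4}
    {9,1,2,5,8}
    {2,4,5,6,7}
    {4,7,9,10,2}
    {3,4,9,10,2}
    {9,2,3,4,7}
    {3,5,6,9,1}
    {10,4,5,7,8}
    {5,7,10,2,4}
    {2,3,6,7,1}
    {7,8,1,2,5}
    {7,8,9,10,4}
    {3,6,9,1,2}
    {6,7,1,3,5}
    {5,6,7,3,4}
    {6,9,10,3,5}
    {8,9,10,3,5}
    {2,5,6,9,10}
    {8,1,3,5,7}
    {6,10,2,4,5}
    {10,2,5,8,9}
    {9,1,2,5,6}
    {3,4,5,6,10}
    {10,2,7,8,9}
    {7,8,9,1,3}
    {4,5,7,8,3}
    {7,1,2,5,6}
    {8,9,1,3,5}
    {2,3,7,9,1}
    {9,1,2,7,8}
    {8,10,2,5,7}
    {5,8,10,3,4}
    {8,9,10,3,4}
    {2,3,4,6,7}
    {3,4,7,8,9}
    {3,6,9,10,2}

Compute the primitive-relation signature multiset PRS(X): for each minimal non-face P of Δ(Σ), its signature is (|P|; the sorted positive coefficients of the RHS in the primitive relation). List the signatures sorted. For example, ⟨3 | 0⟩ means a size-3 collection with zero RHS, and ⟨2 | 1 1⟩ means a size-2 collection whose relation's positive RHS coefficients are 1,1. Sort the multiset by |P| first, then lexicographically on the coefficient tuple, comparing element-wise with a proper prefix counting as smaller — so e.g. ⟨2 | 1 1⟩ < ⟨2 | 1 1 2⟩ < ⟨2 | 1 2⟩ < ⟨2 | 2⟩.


12 minimal non-faces of Δ(Σ) (on 10 rays):

  {1,10}:  v_{1} + v_{10} = 0 ; sig = ⟨2 | 0⟩
  {6,8}:  v_{6} + v_{8} = v_{5} ; sig = ⟨2 | 1⟩
  {1,4}:  v_{1} + v_{4} = v_{3} + v_{7} ; sig = ⟨2 | 1 1⟩
  {2,3,8}:  v_{2} + v_{3} + v_{8} = 0 ; sig = ⟨3 | 0⟩
  {5,7,9}:  v_{5} + v_{7} + v_{9} = 0 ; sig = ⟨3 | 0⟩
  {2,3,5}:  v_{2} + v_{3} + v_{5} = v_{6} ; sig = ⟨3 | 1⟩
  {3,7,10}:  v_{3} + v_{7} + v_{10} = v_{4} ; sig = ⟨3 | 1⟩
  {2,4,8}:  v_{2} + v_{4} + v_{8} = v_{7} + v_{10} ; sig = ⟨3 | 1 1⟩
  {4,5,9}:  v_{4} + v_{5} + v_{9} = v_{3} + v_{10} ; sig = ⟨3 | 1 1⟩
  {6,7,9}:  v_{6} + v_{7} + v_{9} = v_{2} + v_{3} ; sig = ⟨3 | 1 1⟩
  {6,7,10}:  v_{6} + v_{7} + v_{10} = v_{2} + v_{4} + v_{5} ; sig = ⟨3 | 1 1 1⟩
  {4,6,9}:  v_{4} + v_{6} + v_{9} = v_{2} + 2·v_{3} + v_{10} ; sig = ⟨3 | 1 1 2⟩

Signatures (|P|; sorted positive RHS coefficients), sorted:
    |P|=2: 3 collections, coeffs (), (1), (1,1)
    |P|=3: 9 collections, coeffs (), (), (1), (1), (1,1), (1,1), (1,1), (1,1,1), (1,1,2)


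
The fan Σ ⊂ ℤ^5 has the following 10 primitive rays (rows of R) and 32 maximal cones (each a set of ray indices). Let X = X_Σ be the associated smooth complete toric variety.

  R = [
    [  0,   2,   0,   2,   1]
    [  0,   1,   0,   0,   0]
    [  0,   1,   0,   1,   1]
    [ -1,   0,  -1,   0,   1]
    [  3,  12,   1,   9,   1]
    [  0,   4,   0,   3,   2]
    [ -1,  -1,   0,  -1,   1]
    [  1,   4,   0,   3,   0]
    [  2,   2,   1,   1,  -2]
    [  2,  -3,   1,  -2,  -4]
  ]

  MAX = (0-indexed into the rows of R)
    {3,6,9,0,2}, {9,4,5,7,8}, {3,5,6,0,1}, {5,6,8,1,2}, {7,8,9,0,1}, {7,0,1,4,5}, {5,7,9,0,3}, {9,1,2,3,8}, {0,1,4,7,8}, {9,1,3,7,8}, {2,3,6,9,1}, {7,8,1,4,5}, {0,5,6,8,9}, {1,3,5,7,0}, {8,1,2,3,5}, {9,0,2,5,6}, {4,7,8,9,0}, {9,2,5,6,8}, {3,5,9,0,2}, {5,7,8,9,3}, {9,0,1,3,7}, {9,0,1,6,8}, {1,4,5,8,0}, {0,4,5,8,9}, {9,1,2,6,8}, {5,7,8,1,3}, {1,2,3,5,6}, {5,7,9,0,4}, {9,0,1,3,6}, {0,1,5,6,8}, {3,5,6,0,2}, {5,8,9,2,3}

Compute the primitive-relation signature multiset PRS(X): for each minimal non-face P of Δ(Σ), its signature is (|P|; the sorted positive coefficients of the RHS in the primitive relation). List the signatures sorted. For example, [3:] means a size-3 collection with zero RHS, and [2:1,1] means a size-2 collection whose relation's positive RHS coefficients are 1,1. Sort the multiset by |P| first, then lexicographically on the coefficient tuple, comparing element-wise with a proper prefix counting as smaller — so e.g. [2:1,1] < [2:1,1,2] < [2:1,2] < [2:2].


Primitive collections (13):

  • {6,7}:  v_{6} + v_{7} = v_{0} + v_{1}  so sig = [2:1,1]
  • {4,6}:  v_{4} + v_{6} = 2·v_{0} + v_{1} + v_{5} + v_{8}  so sig = [2:1,1,1,2]
  • {2,7}:  v_{2} + v_{7} = v_{3} + 2·v_{5} + v_{9}  so sig = [2:1,1,2]
  • {2,4}:  v_{2} + v_{4} = 3·v_{5} + v_{7} + v_{9}  so sig = [2:1,1,3]
  • {3,4}:  v_{3} + v_{4} = v_{5} + 2·v_{7}  so sig = [2:1,2]
  • {0,1,2}:  v_{0} + v_{1} + v_{2} = v_{5}  so sig = [3:1]
  • {0,3,8}:  v_{0} + v_{3} + v_{8} = v_{7}  so sig = [3:1]
  • {1,5,9}:  v_{1} + v_{5} + v_{9} = v_{8}  so sig = [3:1]
  • {3,6,8}:  v_{3} + v_{6} + v_{8} = v_{1}  so sig = [3:1]
  • {1,4,9}:  v_{1} + v_{4} + v_{9} = v_{0} + v_{7} + 2·v_{8}  so sig = [3:1,1,2]
  • {0,2,8}:  v_{0} + v_{2} + v_{8} = 2·v_{5} + v_{9}  so sig = [3:1,2]
  • {3,5,6,9}:  v_{3} + v_{5} + v_{6} + v_{9} = 0  so sig = [4:]
  • {0,5,7,8}:  v_{0} + v_{5} + v_{7} + v_{8} = v_{4}  so sig = [4:1]

so the primitive-relation signature multiset is
{ [2:1,1],  [2:1,1,1,2],  [2:1,1,2],  [2:1,1,3],  [2:1,2],  [3:1] ×4,  [3:1,1,2],  [3:1,2],  [4:],  [4:1] }


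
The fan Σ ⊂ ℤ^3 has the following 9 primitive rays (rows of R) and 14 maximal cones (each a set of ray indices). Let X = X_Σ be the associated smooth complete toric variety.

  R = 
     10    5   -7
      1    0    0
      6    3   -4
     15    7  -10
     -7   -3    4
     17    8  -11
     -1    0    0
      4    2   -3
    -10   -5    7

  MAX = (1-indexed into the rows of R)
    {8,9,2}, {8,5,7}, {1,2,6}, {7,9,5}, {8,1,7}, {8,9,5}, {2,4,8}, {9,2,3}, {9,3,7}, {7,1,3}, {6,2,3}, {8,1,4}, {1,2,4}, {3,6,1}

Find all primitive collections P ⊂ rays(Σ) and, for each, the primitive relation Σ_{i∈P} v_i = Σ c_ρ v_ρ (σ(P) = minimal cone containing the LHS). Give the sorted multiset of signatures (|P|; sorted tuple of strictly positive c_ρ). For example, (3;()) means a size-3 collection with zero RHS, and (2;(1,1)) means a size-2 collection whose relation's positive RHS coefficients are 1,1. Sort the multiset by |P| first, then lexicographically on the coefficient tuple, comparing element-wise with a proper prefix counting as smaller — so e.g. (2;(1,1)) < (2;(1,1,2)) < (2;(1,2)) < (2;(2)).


Σ has 18 primitive collections:

  P={1,9}:  v_{1} + v_{9} = 0  ⇒ sig = (2;())
  P={2,7}:  v_{2} + v_{7} = 0  ⇒ sig = (2;())
  P={3,5}:  v_{3} + v_{5} = v_{7}  ⇒ sig = (2;(1))
  P={3,8}:  v_{3} + v_{8} = v_{1}  ⇒ sig = (2;(1))
  P={5,6}:  v_{5} + v_{6} = v_{1}  ⇒ sig = (2;(1))
  P={1,5}:  v_{1} + v_{5} = v_{7} + v_{8}  ⇒ sig = (2;(1,1))
  P={2,5}:  v_{2} + v_{5} = v_{8} + v_{9}  ⇒ sig = (2;(1,1))
  P={4,7}:  v_{4} + v_{7} = v_{1} + v_{8}  ⇒ sig = (2;(1,1))
  P={4,9}:  v_{4} + v_{9} = v_{2} + v_{8}  ⇒ sig = (2;(1,1))
  P={6,7}:  v_{6} + v_{7} = v_{1} + v_{3}  ⇒ sig = (2;(1,1))
  P={6,9}:  v_{6} + v_{9} = v_{2} + v_{3}  ⇒ sig = (2;(1,1))
  P={3,4}:  v_{3} + v_{4} = 2·v_{1} + v_{2}  ⇒ sig = (2;(1,2))
  P={6,8}:  v_{6} + v_{8} = 2·v_{1} + v_{2}  ⇒ sig = (2;(1,2))
  P={4,5}:  v_{4} + v_{5} = 2·v_{8}  ⇒ sig = (2;(2))
  P={4,6}:  v_{4} + v_{6} = 3·v_{1} + 2·v_{2}  ⇒ sig = (2;(2,3))
  P={1,2,3}:  v_{1} + v_{2} + v_{3} = v_{6}  ⇒ sig = (3;(1))
  P={1,2,8}:  v_{1} + v_{2} + v_{8} = v_{4}  ⇒ sig = (3;(1))
  P={7,8,9}:  v_{7} + v_{8} + v_{9} = v_{5}  ⇒ sig = (3;(1))

Hence PRS(X_Σ) =
{ (2;()) ×2,  (2;(1)) ×3,  (2;(1,1)) ×6,  (2;(1,2)) ×2,  (2;(2)),  (2;(2,3)),  (3;(1)) ×3 }


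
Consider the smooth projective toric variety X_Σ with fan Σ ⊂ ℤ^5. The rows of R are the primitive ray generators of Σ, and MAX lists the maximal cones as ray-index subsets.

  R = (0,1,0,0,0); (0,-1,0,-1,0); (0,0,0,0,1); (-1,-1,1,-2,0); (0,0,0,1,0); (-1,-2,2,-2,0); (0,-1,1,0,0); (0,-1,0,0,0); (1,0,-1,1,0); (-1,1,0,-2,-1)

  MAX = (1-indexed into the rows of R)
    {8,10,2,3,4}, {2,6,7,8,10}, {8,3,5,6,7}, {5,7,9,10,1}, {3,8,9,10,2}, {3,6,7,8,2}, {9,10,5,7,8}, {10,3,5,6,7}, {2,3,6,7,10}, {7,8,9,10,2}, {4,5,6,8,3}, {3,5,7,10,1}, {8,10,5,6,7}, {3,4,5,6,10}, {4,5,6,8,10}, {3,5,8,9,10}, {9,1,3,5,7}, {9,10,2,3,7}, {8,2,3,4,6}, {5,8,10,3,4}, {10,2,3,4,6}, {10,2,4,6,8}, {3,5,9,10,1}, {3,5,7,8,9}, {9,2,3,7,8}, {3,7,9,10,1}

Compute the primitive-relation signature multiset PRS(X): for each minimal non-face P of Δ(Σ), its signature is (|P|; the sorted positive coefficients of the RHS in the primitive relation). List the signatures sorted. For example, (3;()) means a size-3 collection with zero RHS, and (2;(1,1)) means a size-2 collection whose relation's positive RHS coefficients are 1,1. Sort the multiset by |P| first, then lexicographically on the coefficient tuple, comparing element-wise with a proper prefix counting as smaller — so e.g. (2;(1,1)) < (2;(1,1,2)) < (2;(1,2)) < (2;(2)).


|primitive collections| = 11. Relations:

  P={1,8}:  v_{1} + v_{8} = 0  so sig = (2;())
  P={2,5}:  v_{2} + v_{5} = v_{8}  so sig = (2;(1))
  P={4,7}:  v_{4} + v_{7} = v_{6}  so sig = (2;(1))
  P={4,9}:  v_{4} + v_{9} = v_{2}  so sig = (2;(1))
  P={6,9}:  v_{6} + v_{9} = v_{2} + v_{7}  so sig = (2;(1,1))
  P={1,4}:  v_{1} + v_{4} = v_{3} + v_{7} + v_{10}  so sig = (2;(1,1,1))
  P={1,2}:  v_{1} + v_{2} = v_{3} + v_{7} + v_{9} + v_{10}  so sig = (2;(1,1,1,1))
  P={1,6}:  v_{1} + v_{6} = v_{3} + 2·v_{7} + v_{10}  so sig = (2;(1,1,2))
  P={3,7,8,10}:  v_{3} + v_{7} + v_{8} + v_{10} = v_{4}  so sig = (4;(1))
  P={3,6,8,10}:  v_{3} + v_{6} + v_{8} + v_{10} = 2·v_{4}  so sig = (4;(2))
  P={3,5,7,9,10}:  v_{3} + v_{5} + v_{7} + v_{9} + v_{10} = 0  so sig = (5;())

Hence PRS(X_Σ) =
[(2;()), (2;(1)), (2;(1)), (2;(1)), (2;(1,1)), (2;(1,1,1)), (2;(1,1,1,1)), (2;(1,1,2)), (4;(1)), (4;(2)), (5;())]


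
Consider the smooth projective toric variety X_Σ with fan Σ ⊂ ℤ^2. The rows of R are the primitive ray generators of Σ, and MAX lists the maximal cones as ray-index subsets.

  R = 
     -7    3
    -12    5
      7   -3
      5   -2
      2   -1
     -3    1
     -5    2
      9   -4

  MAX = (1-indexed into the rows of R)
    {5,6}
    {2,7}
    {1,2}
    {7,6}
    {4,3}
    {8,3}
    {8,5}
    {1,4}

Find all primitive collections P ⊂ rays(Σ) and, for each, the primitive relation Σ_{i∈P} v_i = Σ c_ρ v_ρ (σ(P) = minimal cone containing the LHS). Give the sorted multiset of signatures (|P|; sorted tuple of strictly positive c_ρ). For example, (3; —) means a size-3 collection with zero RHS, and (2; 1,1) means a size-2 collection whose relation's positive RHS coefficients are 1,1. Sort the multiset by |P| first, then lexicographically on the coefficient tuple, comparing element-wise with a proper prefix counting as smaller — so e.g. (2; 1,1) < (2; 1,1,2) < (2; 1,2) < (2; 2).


20 collections generate NE(X_Σ); each relation:

  P={1,3}:  v_{1} + v_{3} = 0 — sig = (2; —)
  P={4,7}:  v_{4} + v_{7} = 0 — sig = (2; —)
  P={1,5}:  v_{1} + v_{5} = v_{7} — sig = (2; 1)
  P={1,7}:  v_{1} + v_{7} = v_{2} — sig = (2; 1)
  P={1,8}:  v_{1} + v_{8} = v_{5} — sig = (2; 1)
  P={2,3}:  v_{2} + v_{3} = v_{7} — sig = (2; 1)
  P={2,4}:  v_{2} + v_{4} = v_{1} — sig = (2; 1)
  P={2,8}:  v_{2} + v_{8} = v_{6} — sig = (2; 1)
  P={3,5}:  v_{3} + v_{5} = v_{8} — sig = (2; 1)
  P={3,7}:  v_{3} + v_{7} = v_{5} — sig = (2; 1)
  P={4,5}:  v_{4} + v_{5} = v_{3} — sig = (2; 1)
  P={4,6}:  v_{4} + v_{6} = v_{5} — sig = (2; 1)
  P={5,7}:  v_{5} + v_{7} = v_{6} — sig = (2; 1)
  P={1,6}:  v_{1} + v_{6} = 2·v_{7} — sig = (2; 2)
  P={2,5}:  v_{2} + v_{5} = 2·v_{7} — sig = (2; 2)
  P={3,6}:  v_{3} + v_{6} = 2·v_{5} — sig = (2; 2)
  P={4,8}:  v_{4} + v_{8} = 2·v_{3} — sig = (2; 2)
  P={7,8}:  v_{7} + v_{8} = 2·v_{5} — sig = (2; 2)
  P={2,6}:  v_{2} + v_{6} = 3·v_{7} — sig = (2; 3)
  P={6,8}:  v_{6} + v_{8} = 3·v_{5} — sig = (2; 3)

Sorted signature multiset PRS(X):
    |P|=2: 20 collections, coeffs (), (), (1), (1), (1), (1), (1), (1), (1), (1), (1), (1), (1), (2), (2), (2), (2), (2), (3), (3)


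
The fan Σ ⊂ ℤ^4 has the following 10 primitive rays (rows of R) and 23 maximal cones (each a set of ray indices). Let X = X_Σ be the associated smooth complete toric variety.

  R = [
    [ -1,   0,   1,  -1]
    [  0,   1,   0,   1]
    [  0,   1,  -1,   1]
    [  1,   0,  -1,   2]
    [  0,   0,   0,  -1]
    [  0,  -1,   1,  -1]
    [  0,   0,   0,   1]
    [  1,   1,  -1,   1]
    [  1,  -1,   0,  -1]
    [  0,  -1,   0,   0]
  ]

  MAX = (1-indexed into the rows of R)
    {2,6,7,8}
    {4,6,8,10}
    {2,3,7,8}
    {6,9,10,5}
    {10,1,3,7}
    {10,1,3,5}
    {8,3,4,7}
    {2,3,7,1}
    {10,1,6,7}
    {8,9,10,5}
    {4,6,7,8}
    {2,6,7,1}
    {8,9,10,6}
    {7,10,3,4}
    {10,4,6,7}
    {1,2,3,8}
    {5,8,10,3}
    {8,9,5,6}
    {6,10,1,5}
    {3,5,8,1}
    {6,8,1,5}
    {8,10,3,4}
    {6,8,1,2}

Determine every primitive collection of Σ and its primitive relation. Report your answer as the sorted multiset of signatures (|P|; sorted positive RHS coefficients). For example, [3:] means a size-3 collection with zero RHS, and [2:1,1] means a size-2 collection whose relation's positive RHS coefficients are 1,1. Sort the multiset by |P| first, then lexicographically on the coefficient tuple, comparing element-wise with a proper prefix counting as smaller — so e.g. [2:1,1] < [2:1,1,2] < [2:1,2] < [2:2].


Δ(Σ) — 10 vertices, 16 min non-faces:

  {3,6}:  v_{3} + v_{6} = 0  so sig = [2:]
  {5,7}:  v_{5} + v_{7} = 0  so sig = [2:]
  {1,4}:  v_{1} + v_{4} = v_{7}  so sig = [2:1]
  {2,10}:  v_{2} + v_{10} = v_{7}  so sig = [2:1]
  {1,9}:  v_{1} + v_{9} = v_{5} + v_{6}  so sig = [2:1,1]
  {2,5}:  v_{2} + v_{5} = v_{1} + v_{8}  so sig = [2:1,1]
  {2,9}:  v_{2} + v_{9} = v_{6} + v_{8}  so sig = [2:1,1]
  {4,5}:  v_{4} + v_{5} = v_{8} + v_{10}  so sig = [2:1,1]
  {3,9}:  v_{3} + v_{9} = v_{5} + v_{8} + v_{10}  so sig = [2:1,1,1]
  {7,9}:  v_{7} + v_{9} = v_{6} + v_{8} + v_{10}  so sig = [2:1,1,1]
  {2,4}:  v_{2} + v_{4} = 2·v_{7} + v_{8}  so sig = [2:1,2]
  {4,9}:  v_{4} + v_{9} = v_{6} + 2·v_{8} + 2·v_{10}  so sig = [2:1,2,2]
  {1,8,10}:  v_{1} + v_{8} + v_{10} = 0  so sig = [3:]
  {1,7,8}:  v_{1} + v_{7} + v_{8} = v_{2}  so sig = [3:1]
  {7,8,10}:  v_{7} + v_{8} + v_{10} = v_{4}  so sig = [3:1]
  {5,6,8,10}:  v_{5} + v_{6} + v_{8} + v_{10} = v_{9}  so sig = [4:1]

so the primitive-relation signature multiset is
[[2:], [2:], [2:1], [2:1], [2:1,1], [2:1,1], [2:1,1], [2:1,1], [2:1,1,1], [2:1,1,1], [2:1,2], [2:1,2,2], [3:], [3:1], [3:1], [4:1]]


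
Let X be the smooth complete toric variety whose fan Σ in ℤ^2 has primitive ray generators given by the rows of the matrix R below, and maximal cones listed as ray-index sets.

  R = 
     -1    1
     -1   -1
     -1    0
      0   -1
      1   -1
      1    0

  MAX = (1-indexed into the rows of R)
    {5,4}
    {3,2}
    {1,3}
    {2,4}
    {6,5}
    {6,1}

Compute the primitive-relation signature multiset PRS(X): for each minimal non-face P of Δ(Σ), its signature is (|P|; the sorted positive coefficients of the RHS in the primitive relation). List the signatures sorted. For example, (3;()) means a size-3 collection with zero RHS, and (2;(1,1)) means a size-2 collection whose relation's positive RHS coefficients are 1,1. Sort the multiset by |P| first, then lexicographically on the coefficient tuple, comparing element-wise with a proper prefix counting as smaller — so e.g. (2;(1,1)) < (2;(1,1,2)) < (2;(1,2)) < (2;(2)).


Δ(Σ) — 6 vertices, 9 min non-faces:

  P = {1,5}:  v_{1} + v_{5} = 0 — sig = (2;())
  P = {3,6}:  v_{3} + v_{6} = 0 — sig = (2;())
  P = {1,4}:  v_{1} + v_{4} = v_{3} — sig = (2;(1))
  P = {2,6}:  v_{2} + v_{6} = v_{4} — sig = (2;(1))
  P = {3,4}:  v_{3} + v_{4} = v_{2} — sig = (2;(1))
  P = {3,5}:  v_{3} + v_{5} = v_{4} — sig = (2;(1))
  P = {4,6}:  v_{4} + v_{6} = v_{5} — sig = (2;(1))
  P = {1,2}:  v_{1} + v_{2} = 2·v_{3} — sig = (2;(2))
  P = {2,5}:  v_{2} + v_{5} = 2·v_{4} — sig = (2;(2))

Hence PRS(X_Σ) =
    |P|=2: 9 collections, coeffs (), (), (1), (1), (1), (1), (1), (2), (2)


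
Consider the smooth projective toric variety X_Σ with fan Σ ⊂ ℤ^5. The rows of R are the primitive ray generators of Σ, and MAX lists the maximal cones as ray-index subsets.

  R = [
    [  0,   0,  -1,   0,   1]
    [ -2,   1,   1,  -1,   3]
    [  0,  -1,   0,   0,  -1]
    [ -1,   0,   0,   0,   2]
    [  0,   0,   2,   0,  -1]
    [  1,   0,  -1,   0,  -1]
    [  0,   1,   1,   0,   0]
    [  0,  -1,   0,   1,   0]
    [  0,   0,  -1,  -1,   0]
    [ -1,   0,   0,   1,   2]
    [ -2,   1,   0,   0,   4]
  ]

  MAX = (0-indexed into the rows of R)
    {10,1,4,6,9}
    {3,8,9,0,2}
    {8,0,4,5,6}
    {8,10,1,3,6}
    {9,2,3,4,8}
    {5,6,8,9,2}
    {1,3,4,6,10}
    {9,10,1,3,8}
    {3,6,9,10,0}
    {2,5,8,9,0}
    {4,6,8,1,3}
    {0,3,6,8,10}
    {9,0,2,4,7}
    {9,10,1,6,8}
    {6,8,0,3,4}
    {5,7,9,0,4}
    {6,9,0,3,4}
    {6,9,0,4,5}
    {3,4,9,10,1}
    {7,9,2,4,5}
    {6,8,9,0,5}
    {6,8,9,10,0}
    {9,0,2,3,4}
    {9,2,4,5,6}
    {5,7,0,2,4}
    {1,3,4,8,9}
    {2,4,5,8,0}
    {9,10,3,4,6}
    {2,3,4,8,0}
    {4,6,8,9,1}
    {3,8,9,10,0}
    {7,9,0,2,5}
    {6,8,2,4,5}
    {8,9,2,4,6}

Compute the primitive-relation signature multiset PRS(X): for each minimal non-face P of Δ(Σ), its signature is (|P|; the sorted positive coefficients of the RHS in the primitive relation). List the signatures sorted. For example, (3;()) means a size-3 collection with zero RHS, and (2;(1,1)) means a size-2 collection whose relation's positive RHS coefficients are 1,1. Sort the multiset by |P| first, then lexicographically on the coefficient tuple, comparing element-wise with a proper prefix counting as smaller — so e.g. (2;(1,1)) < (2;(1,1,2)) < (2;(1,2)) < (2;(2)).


Δ(Σ) — 11 vertices, 20 min non-faces:

  P = {3,5}:  v_{3} + v_{5} = v_{0}  so sig = (2;(1))
  P = {7,8}:  v_{7} + v_{8} = v_{0} + v_{2}  so sig = (2;(1,1))
  P = {7,10}:  v_{7} + v_{10} = v_{3} + v_{9}  so sig = (2;(1,1))
  P = {1,5}:  v_{1} + v_{5} = v_{3} + v_{6} + v_{8}  so sig = (2;(1,1,1))
  P = {6,7}:  v_{6} + v_{7} = v_{4} + v_{5} + v_{9}  so sig = (2;(1,1,1))
  P = {1,7}:  v_{1} + v_{7} = v_{3} + v_{4} + v_{8} + v_{9}  so sig = (2;(1,1,1,1))
  P = {5,10}:  v_{5} + v_{10} = v_{0} + v_{6} + v_{8} + v_{9}  so sig = (2;(1,1,1,1))
  P = {3,7}:  v_{3} + v_{7} = 2·v_{0} + v_{2} + v_{4} + v_{9}  so sig = (2;(1,1,1,2))
  P = {0,1}:  v_{0} + v_{1} = 2·v_{3} + v_{6} + v_{8}  so sig = (2;(1,1,2))
  P = {2,10}:  v_{2} + v_{10} = v_{4} + 2·v_{8} + 2·v_{9}  so sig = (2;(1,2,2))
  P = {1,2}:  v_{1} + v_{2} = 2·v_{4} + 3·v_{8} + 2·v_{9}  so sig = (2;(2,2,3))
  P = {0,2,6}:  v_{0} + v_{2} + v_{6} = 0  so sig = (3;())
  P = {4,8,10}:  v_{4} + v_{8} + v_{10} = v_{1}  so sig = (3;(1))
  P = {2,3,6}:  v_{2} + v_{3} + v_{6} = v_{4} + v_{8} + v_{9}  so sig = (3;(1,1,1))
  P = {0,4,10}:  v_{0} + v_{4} + v_{10} = 2·v_{3} + v_{6}  so sig = (3;(1,2))
  P = {4,5,8,9}:  v_{4} + v_{5} + v_{8} + v_{9} = 0  so sig = (4;())
  P = {0,4,8,9}:  v_{0} + v_{4} + v_{8} + v_{9} = v_{3}  so sig = (4;(1))
  P = {3,6,8,9}:  v_{3} + v_{6} + v_{8} + v_{9} = v_{10}  so sig = (4;(1))
  P = {1,3,6,9}:  v_{1} + v_{3} + v_{6} + v_{9} = v_{4} + 2·v_{10}  so sig = (4;(1,2))
  P = {0,2,4,5,9}:  v_{0} + v_{2} + v_{4} + v_{5} + v_{9} = v_{7}  so sig = (5;(1))

Sorted signature multiset PRS(X):
[(2;(1)), (2;(1,1)), (2;(1,1)), (2;(1,1,1)), (2;(1,1,1)), (2;(1,1,1,1)), (2;(1,1,1,1)), (2;(1,1,1,2)), (2;(1,1,2)), (2;(1,2,2)), (2;(2,2,3)), (3;()), (3;(1)), (3;(1,1,1)), (3;(1,2)), (4;()), (4;(1)), (4;(1)), (4;(1,2)), (5;(1))]


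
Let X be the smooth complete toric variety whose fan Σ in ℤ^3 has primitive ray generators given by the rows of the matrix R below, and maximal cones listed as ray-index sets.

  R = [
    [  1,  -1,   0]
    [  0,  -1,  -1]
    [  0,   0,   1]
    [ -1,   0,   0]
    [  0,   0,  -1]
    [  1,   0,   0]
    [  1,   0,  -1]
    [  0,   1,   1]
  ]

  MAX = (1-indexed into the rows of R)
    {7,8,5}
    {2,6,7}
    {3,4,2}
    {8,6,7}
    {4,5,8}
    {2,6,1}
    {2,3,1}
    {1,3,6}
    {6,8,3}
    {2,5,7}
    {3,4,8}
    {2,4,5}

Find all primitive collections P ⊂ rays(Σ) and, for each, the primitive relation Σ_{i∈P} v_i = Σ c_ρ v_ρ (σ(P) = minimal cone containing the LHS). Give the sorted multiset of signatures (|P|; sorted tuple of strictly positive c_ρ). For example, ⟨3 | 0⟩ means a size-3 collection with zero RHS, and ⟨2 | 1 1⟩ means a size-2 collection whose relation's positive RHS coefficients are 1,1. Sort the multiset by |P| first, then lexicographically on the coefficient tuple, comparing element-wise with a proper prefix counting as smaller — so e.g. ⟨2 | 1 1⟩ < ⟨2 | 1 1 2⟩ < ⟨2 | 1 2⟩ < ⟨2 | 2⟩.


Minimal non-faces — 11 found among 8 rays, 12 max cones:

  P={2,8}:  v_{2} + v_{8} = 0  so sig = ⟨2 | 0⟩
  P={3,5}:  v_{3} + v_{5} = 0  so sig = ⟨2 | 0⟩
  P={4,6}:  v_{4} + v_{6} = 0  so sig = ⟨2 | 0⟩
  P={3,7}:  v_{3} + v_{7} = v_{6}  so sig = ⟨2 | 1⟩
  P={4,7}:  v_{4} + v_{7} = v_{5}  so sig = ⟨2 | 1⟩
  P={5,6}:  v_{5} + v_{6} = v_{7}  so sig = ⟨2 | 1⟩
  P={1,4}:  v_{1} + v_{4} = v_{2} + v_{3}  so sig = ⟨2 | 1 1⟩
  P={1,5}:  v_{1} + v_{5} = v_{2} + v_{6}  so sig = ⟨2 | 1 1⟩
  P={1,8}:  v_{1} + v_{8} = v_{3} + v_{6}  so sig = ⟨2 | 1 1⟩
  P={1,7}:  v_{1} + v_{7} = v_{2} + 2·v_{6}  so sig = ⟨2 | 1 2⟩
  P={2,3,6}:  v_{2} + v_{3} + v_{6} = v_{1}  so sig = ⟨3 | 1⟩

Signatures (|P|; sorted positive RHS coefficients), sorted:
    ⟨2 | 0⟩
    ⟨2 | 0⟩
    ⟨2 | 0⟩
    ⟨2 | 1⟩
    ⟨2 | 1⟩
    ⟨2 | 1⟩
    ⟨2 | 1 1⟩
    ⟨2 | 1 1⟩
    ⟨2 | 1 1⟩
    ⟨2 | 1 2⟩
    ⟨3 | 1⟩


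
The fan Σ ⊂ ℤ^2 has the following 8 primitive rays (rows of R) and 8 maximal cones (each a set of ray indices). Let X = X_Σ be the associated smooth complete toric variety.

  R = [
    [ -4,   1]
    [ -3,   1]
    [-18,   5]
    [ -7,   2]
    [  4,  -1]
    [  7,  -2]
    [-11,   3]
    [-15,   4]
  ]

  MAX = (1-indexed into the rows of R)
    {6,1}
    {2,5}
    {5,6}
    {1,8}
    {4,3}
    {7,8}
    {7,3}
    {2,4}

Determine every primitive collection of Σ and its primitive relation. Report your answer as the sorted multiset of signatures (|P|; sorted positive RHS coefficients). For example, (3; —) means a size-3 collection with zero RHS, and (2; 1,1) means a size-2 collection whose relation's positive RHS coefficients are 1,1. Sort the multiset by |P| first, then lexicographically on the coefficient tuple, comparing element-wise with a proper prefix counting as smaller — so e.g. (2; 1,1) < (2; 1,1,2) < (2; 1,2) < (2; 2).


|primitive collections| = 20. Relations:

  P = {1,5}:  v_{1} + v_{5} = 0 ; sig = (2; —)
  P = {4,6}:  v_{4} + v_{6} = 0 ; sig = (2; —)
  P = {1,2}:  v_{1} + v_{2} = v_{4} ; sig = (2; 1)
  P = {1,4}:  v_{1} + v_{4} = v_{7} ; sig = (2; 1)
  P = {1,7}:  v_{1} + v_{7} = v_{8} ; sig = (2; 1)
  P = {2,6}:  v_{2} + v_{6} = v_{5} ; sig = (2; 1)
  P = {2,8}:  v_{2} + v_{8} = v_{3} ; sig = (2; 1)
  P = {3,6}:  v_{3} + v_{6} = v_{7} ; sig = (2; 1)
  P = {4,5}:  v_{4} + v_{5} = v_{2} ; sig = (2; 1)
  P = {4,7}:  v_{4} + v_{7} = v_{3} ; sig = (2; 1)
  P = {5,7}:  v_{5} + v_{7} = v_{4} ; sig = (2; 1)
  P = {5,8}:  v_{5} + v_{8} = v_{7} ; sig = (2; 1)
  P = {6,7}:  v_{6} + v_{7} = v_{1} ; sig = (2; 1)
  P = {1,3}:  v_{1} + v_{3} = 2·v_{7} ; sig = (2; 2)
  P = {2,7}:  v_{2} + v_{7} = 2·v_{4} ; sig = (2; 2)
  P = {3,5}:  v_{3} + v_{5} = 2·v_{4} ; sig = (2; 2)
  P = {4,8}:  v_{4} + v_{8} = 2·v_{7} ; sig = (2; 2)
  P = {6,8}:  v_{6} + v_{8} = 2·v_{1} ; sig = (2; 2)
  P = {2,3}:  v_{2} + v_{3} = 3·v_{4} ; sig = (2; 3)
  P = {3,8}:  v_{3} + v_{8} = 3·v_{7} ; sig = (2; 3)

so the primitive-relation signature multiset is
{ (2; —) ×2,  (2; 1) ×11,  (2; 2) ×5,  (2; 3) ×2 }


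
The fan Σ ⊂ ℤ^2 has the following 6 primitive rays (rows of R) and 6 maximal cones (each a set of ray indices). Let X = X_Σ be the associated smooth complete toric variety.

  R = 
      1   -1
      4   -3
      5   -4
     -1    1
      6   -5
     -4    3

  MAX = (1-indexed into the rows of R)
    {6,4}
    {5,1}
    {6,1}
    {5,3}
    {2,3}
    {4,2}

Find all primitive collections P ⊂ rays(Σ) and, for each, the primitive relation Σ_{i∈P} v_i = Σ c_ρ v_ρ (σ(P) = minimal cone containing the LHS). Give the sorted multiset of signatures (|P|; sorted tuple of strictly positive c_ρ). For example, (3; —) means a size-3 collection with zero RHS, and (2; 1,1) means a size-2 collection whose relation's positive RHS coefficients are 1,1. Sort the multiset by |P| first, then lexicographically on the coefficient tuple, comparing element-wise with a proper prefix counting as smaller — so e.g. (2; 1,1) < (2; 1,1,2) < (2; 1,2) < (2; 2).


Minimal non-faces — 9 found among 6 rays, 6 max cones:

  • {1,4}:  v_{1} + v_{4} = 0  ⟹  sig = (2; —)
  • {2,6}:  v_{2} + v_{6} = 0  ⟹  sig = (2; —)
  • {1,2}:  v_{1} + v_{2} = v_{3}  ⟹  sig = (2; 1)
  • {1,3}:  v_{1} + v_{3} = v_{5}  ⟹  sig = (2; 1)
  • {3,4}:  v_{3} + v_{4} = v_{2}  ⟹  sig = (2; 1)
  • {3,6}:  v_{3} + v_{6} = v_{1}  ⟹  sig = (2; 1)
  • {4,5}:  v_{4} + v_{5} = v_{3}  ⟹  sig = (2; 1)
  • {2,5}:  v_{2} + v_{5} = 2·v_{3}  ⟹  sig = (2; 2)
  • {5,6}:  v_{5} + v_{6} = 2·v_{1}  ⟹  sig = (2; 2)

Hence PRS(X_Σ) =
{ (2; —) ×2,  (2; 1) ×5,  (2; 2) ×2 }
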